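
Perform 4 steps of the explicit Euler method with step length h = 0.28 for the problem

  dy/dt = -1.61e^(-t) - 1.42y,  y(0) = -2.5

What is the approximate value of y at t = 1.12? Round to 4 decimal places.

-0.9011

Euler: y_{n+1} = y_n + h·f(t_n, y_n).
t=0.000000, y=-2.500000: f=1.940000 → y ← -2.500000 + 0.28·1.940000 = -1.956800
t=0.280000, y=-1.956800: f=1.561844 → y ← -1.956800 + 0.28·1.561844 = -1.519484
t=0.560000, y=-1.519484: f=1.238020 → y ← -1.519484 + 0.28·1.238020 = -1.172838
t=0.840000, y=-1.172838: f=0.970376 → y ← -1.172838 + 0.28·0.970376 = -0.901133
y(1.12) ≈ -0.9011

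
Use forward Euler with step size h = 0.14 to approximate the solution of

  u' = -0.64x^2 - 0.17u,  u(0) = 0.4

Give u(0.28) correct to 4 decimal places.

Euler: u_{n+1} = u_n + h·f(x_n, u_n).
x=0.000000, u=0.400000: f=-0.068000 → u ← 0.400000 + 0.14·(-0.068000) = 0.390480
x=0.140000, u=0.390480: f=-0.078926 → u ← 0.390480 + 0.14·(-0.078926) = 0.379430
u(0.28) ≈ 0.3794

0.3794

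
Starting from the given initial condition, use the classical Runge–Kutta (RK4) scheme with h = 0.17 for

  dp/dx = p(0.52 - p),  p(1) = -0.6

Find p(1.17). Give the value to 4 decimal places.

RK4: k1 = f(x_n, p_n); k2 = f(x_n + h/2, p_n + (h/2)·k1); k3 = f(x_n + h/2, p_n + (h/2)·k2); k4 = f(x_n + h, p_n + h·k3); p_{n+1} = p_n + (h/6)·(k1 + 2k2 + 2k3 + k4).
x=1.000000, p=-0.600000:
  k1 = f(1.000000, -0.600000) = -0.672000
  k2 = f(1.085000, -0.657120) = -0.773509
  k3 = f(1.085000, -0.665748) = -0.789410
  k4 = f(1.170000, -0.734200) = -0.920833
  p ← -0.600000 + (0.17/6)·(k1 + 2k2 + 2k3 + k4) = -0.733696
p(1.17) ≈ -0.7337

-0.7337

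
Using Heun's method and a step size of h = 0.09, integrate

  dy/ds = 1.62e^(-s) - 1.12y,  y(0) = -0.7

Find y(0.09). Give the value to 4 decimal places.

Heun: k1 = f(s_n, y_n); k2 = f(s_n + h, y_n + h·k1); y_{n+1} = y_n + (h/2)·(k1 + k2).
s=0.000000, y=-0.700000:
  k1 = f(0.000000, -0.700000) = 2.404000
  k2 = f(0.090000, -0.483640) = 2.022245
  y ← -0.700000 + (0.09/2)·(2.404000 + 2.022245) = -0.500819
y(0.09) ≈ -0.5008

-0.5008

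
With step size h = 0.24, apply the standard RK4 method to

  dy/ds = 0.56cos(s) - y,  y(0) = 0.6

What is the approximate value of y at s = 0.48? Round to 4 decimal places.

RK4: k1 = f(s_n, y_n); k2 = f(s_n + h/2, y_n + (h/2)·k1); k3 = f(s_n + h/2, y_n + (h/2)·k2); k4 = f(s_n + h, y_n + h·k3); y_{n+1} = y_n + (h/6)·(k1 + 2k2 + 2k3 + k4).
s=0.000000, y=0.600000:
  k1 = f(0.000000, 0.600000) = -0.040000
  k2 = f(0.120000, 0.595200) = -0.039227
  k3 = f(0.120000, 0.595293) = -0.039320
  k4 = f(0.240000, 0.590563) = -0.046614
  y ← 0.600000 + (0.24/6)·(k1 + 2k2 + 2k3 + k4) = 0.590252
s=0.240000, y=0.590252:
  k1 = f(0.240000, 0.590252) = -0.046302
  k2 = f(0.360000, 0.584695) = -0.060593
  k3 = f(0.360000, 0.582980) = -0.058878
  k4 = f(0.480000, 0.576121) = -0.079404
  y ← 0.590252 + (0.24/6)·(k1 + 2k2 + 2k3 + k4) = 0.575666
y(0.48) ≈ 0.5757

0.5757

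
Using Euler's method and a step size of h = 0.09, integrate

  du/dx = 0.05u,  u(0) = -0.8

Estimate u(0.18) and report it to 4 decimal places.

Euler: u_{n+1} = u_n + h·f(x_n, u_n).
x=0.000000, u=-0.800000: f=-0.040000 → u ← -0.800000 + 0.09·(-0.040000) = -0.803600
x=0.090000, u=-0.803600: f=-0.040180 → u ← -0.803600 + 0.09·(-0.040180) = -0.807216
u(0.18) ≈ -0.8072

-0.8072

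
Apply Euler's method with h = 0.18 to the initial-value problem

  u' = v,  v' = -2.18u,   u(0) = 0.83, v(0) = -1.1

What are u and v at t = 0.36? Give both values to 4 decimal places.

Euler on (u,v): u_{n+1} = u_n + h·u', v_{n+1} = v_n + h·v'.
0.000000: (0.830000, -1.100000); f=(-1.100000, -1.809400) → (0.632000, -1.425692)
0.180000: (0.632000, -1.425692); f=(-1.425692, -1.377760) → (0.375375, -1.673689)
(u(0.36), v(0.36)) ≈ (0.3754, -1.6737)

0.3754, -1.6737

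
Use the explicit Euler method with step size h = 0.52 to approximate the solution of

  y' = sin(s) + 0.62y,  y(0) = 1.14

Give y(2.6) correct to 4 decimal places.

7.1336

Euler: y_{n+1} = y_n + h·f(s_n, y_n).
s=0.000000, y=1.140000: f=0.706800 → y ← 1.140000 + 0.52·0.706800 = 1.507536
s=0.520000, y=1.507536: f=1.431552 → y ← 1.507536 + 0.52·1.431552 = 2.251943
s=1.040000, y=2.251943: f=2.258609 → y ← 2.251943 + 0.52·2.258609 = 3.426420
s=1.560000, y=3.426420: f=3.124322 → y ← 3.426420 + 0.52·3.124322 = 5.051067
s=2.080000, y=5.051067: f=4.004795 → y ← 5.051067 + 0.52·4.004795 = 7.133561
y(2.6) ≈ 7.1336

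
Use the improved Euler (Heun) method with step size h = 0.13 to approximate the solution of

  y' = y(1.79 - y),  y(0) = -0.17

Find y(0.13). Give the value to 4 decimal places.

-0.2194

Heun: k1 = f(x_n, y_n); k2 = f(x_n + h, y_n + h·k1); y_{n+1} = y_n + (h/2)·(k1 + k2).
x=0.000000, y=-0.170000:
  k1 = f(0.000000, -0.170000) = -0.333200
  k2 = f(0.130000, -0.213316) = -0.427339
  y ← -0.170000 + (0.13/2)·(-0.333200 + (-0.427339)) = -0.219435
y(0.13) ≈ -0.2194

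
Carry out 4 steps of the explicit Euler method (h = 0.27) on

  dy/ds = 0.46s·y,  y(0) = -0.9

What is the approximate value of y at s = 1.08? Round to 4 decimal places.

-1.0924

Euler: y_{n+1} = y_n + h·f(s_n, y_n).
s=0.000000, y=-0.900000: f=0.000000 → y ← -0.900000 + 0.27·0.000000 = -0.900000
s=0.270000, y=-0.900000: f=-0.111780 → y ← -0.900000 + 0.27·(-0.111780) = -0.930181
s=0.540000, y=-0.930181: f=-0.231057 → y ← -0.930181 + 0.27·(-0.231057) = -0.992566
s=0.810000, y=-0.992566: f=-0.369830 → y ← -0.992566 + 0.27·(-0.369830) = -1.092420
y(1.08) ≈ -1.0924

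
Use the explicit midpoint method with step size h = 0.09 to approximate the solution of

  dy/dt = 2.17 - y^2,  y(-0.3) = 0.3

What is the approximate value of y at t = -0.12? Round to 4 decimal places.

Midpoint: k1 = f(t_n, y_n); k2 = f(t_n + h/2, y_n + (h/2)·k1); y_{n+1} = y_n + h·k2.
t=-0.300000, y=0.300000:
  k1 = f(-0.300000, 0.300000) = 2.080000
  k2 = f(-0.255000, 0.393600) = 2.015079
  y ← 0.300000 + 0.09·2.015079 = 0.481357
t=-0.210000, y=0.481357:
  k1 = f(-0.210000, 0.481357) = 1.938295
  k2 = f(-0.165000, 0.568580) = 1.846716
  y ← 0.481357 + 0.09·1.846716 = 0.647562
y(-0.12) ≈ 0.6476

0.6476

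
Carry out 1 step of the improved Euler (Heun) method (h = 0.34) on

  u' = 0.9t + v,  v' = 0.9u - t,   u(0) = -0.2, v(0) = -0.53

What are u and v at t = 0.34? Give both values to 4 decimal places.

Heun on (u,v): k1 = f(t_n, state_n); k2 = f(t_n + h, state_n + h·k1); state_{n+1} = state_n + (h/2)·(k1 + k2).
0.000000: (-0.200000, -0.530000)
  k1 = (-0.530000, -0.180000)
  predictor → (-0.380200, -0.591200)
  k2 = (-0.285200, -0.682180)
  → (-0.338584, -0.676571)
(u(0.34), v(0.34)) ≈ (-0.3386, -0.6766)

-0.3386, -0.6766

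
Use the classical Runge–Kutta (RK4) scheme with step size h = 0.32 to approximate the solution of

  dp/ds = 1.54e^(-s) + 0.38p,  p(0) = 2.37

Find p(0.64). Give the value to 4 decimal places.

RK4: k1 = f(s_n, p_n); k2 = f(s_n + h/2, p_n + (h/2)·k1); k3 = f(s_n + h/2, p_n + (h/2)·k2); k4 = f(s_n + h, p_n + h·k3); p_{n+1} = p_n + (h/6)·(k1 + 2k2 + 2k3 + k4).
s=0.000000, p=2.370000:
  k1 = f(0.000000, 2.370000) = 2.440600
  k2 = f(0.160000, 2.760496) = 2.361290
  k3 = f(0.160000, 2.747806) = 2.356468
  k4 = f(0.320000, 3.124070) = 2.305416
  p ← 2.370000 + (0.32/6)·(k1 + 2k2 + 2k3 + k4) = 3.126348
s=0.320000, p=3.126348:
  k1 = f(0.320000, 3.126348) = 2.306282
  k2 = f(0.480000, 3.495353) = 2.281161
  k3 = f(0.480000, 3.491334) = 2.279633
  k4 = f(0.640000, 3.855831) = 2.277246
  p ← 3.126348 + (0.32/6)·(k1 + 2k2 + 2k3 + k4) = 3.857288
p(0.64) ≈ 3.8573

3.8573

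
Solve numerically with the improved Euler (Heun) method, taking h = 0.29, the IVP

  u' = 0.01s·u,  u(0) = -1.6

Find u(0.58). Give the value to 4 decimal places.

-1.6027

Heun: k1 = f(s_n, u_n); k2 = f(s_n + h, u_n + h·k1); u_{n+1} = u_n + (h/2)·(k1 + k2).
s=0.000000, u=-1.600000:
  k1 = f(0.000000, -1.600000) = 0.000000
  k2 = f(0.290000, -1.600000) = -0.004640
  u ← -1.600000 + (0.29/2)·(0.000000 + (-0.004640)) = -1.600673
s=0.290000, u=-1.600673:
  k1 = f(0.290000, -1.600673) = -0.004642
  k2 = f(0.580000, -1.602019) = -0.009292
  u ← -1.600673 + (0.29/2)·(-0.004642 + (-0.009292)) = -1.602693
u(0.58) ≈ -1.6027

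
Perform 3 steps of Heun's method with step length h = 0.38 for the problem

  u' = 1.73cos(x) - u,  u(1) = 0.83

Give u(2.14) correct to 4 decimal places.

0.1264

Heun: k1 = f(x_n, u_n); k2 = f(x_n + h, u_n + h·k1); u_{n+1} = u_n + (h/2)·(k1 + k2).
x=1.000000, u=0.830000:
  k1 = f(1.000000, 0.830000) = 0.104723
  k2 = f(1.380000, 0.869795) = -0.541716
  u ← 0.830000 + (0.38/2)·(0.104723 + (-0.541716)) = 0.746971
x=1.380000, u=0.746971:
  k1 = f(1.380000, 0.746971) = -0.418893
  k2 = f(1.760000, 0.587792) = -0.913165
  u ← 0.746971 + (0.38/2)·(-0.418893 + (-0.913165)) = 0.493880
x=1.760000, u=0.493880:
  k1 = f(1.760000, 0.493880) = -0.819253
  k2 = f(2.140000, 0.182564) = -1.114967
  u ← 0.493880 + (0.38/2)·(-0.819253 + (-1.114967)) = 0.126378
u(2.14) ≈ 0.1264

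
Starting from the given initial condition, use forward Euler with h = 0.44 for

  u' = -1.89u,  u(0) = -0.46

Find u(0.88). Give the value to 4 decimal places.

Euler: u_{n+1} = u_n + h·f(x_n, u_n).
x=0.000000, u=-0.460000: f=0.869400 → u ← -0.460000 + 0.44·0.869400 = -0.077464
x=0.440000, u=-0.077464: f=0.146407 → u ← -0.077464 + 0.44·0.146407 = -0.013045
u(0.88) ≈ -0.0130

-0.0130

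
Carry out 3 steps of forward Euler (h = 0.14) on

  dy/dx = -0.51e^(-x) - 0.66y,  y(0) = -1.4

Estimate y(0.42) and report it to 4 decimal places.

-1.2158

Euler: y_{n+1} = y_n + h·f(x_n, y_n).
x=0.000000, y=-1.400000: f=0.414000 → y ← -1.400000 + 0.14·0.414000 = -1.342040
x=0.140000, y=-1.342040: f=0.442374 → y ← -1.342040 + 0.14·0.442374 = -1.280108
x=0.280000, y=-1.280108: f=0.459421 → y ← -1.280108 + 0.14·0.459421 = -1.215789
y(0.42) ≈ -1.2158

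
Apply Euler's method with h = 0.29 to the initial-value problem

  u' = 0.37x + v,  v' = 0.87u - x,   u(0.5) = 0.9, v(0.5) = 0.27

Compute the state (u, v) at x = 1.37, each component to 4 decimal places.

Euler on (u,v): u_{n+1} = u_n + h·u', v_{n+1} = v_n + h·v'.
0.500000: (0.900000, 0.270000); f=(0.455000, 0.283000) → (1.031950, 0.352070)
0.790000: (1.031950, 0.352070); f=(0.644370, 0.107796) → (1.218817, 0.383331)
1.080000: (1.218817, 0.383331); f=(0.782931, -0.019629) → (1.445867, 0.377639)
(u(1.37), v(1.37)) ≈ (1.4459, 0.3776)

1.4459, 0.3776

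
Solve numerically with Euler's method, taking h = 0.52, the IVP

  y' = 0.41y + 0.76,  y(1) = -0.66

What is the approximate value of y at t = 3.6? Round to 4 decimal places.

Euler: y_{n+1} = y_n + h·f(t_n, y_n).
t=1.000000, y=-0.660000: f=0.489400 → y ← -0.660000 + 0.52·0.489400 = -0.405512
t=1.520000, y=-0.405512: f=0.593740 → y ← -0.405512 + 0.52·0.593740 = -0.096767
t=2.040000, y=-0.096767: f=0.720325 → y ← -0.096767 + 0.52·0.720325 = 0.277802
t=2.560000, y=0.277802: f=0.873899 → y ← 0.277802 + 0.52·0.873899 = 0.732229
t=3.080000, y=0.732229: f=1.060214 → y ← 0.732229 + 0.52·1.060214 = 1.283541
y(3.6) ≈ 1.2835

1.2835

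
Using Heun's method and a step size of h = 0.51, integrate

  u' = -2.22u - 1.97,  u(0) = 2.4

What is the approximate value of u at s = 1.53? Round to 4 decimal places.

-0.4545

Heun: k1 = f(s_n, u_n); k2 = f(s_n + h, u_n + h·k1); u_{n+1} = u_n + (h/2)·(k1 + k2).
s=0.000000, u=2.400000:
  k1 = f(0.000000, 2.400000) = -7.298000
  k2 = f(0.510000, -1.321980) = 0.964796
  u ← 2.400000 + (0.51/2)·(-7.298000 + 0.964796) = 0.785033
s=0.510000, u=0.785033:
  k1 = f(0.510000, 0.785033) = -3.712773
  k2 = f(1.020000, -1.108481) = 0.490829
  u ← 0.785033 + (0.51/2)·(-3.712773 + 0.490829) = -0.036563
s=1.020000, u=-0.036563:
  k1 = f(1.020000, -0.036563) = -1.888830
  k2 = f(1.530000, -0.999866) = 0.249703
  u ← -0.036563 + (0.51/2)·(-1.888830 + 0.249703) = -0.454540
u(1.53) ≈ -0.4545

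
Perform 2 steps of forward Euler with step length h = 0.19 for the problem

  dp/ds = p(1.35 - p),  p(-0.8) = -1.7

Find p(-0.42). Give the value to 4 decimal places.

Euler: p_{n+1} = p_n + h·f(s_n, p_n).
s=-0.800000, p=-1.700000: f=-5.185000 → p ← -1.700000 + 0.19·(-5.185000) = -2.685150
s=-0.610000, p=-2.685150: f=-10.834983 → p ← -2.685150 + 0.19·(-10.834983) = -4.743797
p(-0.42) ≈ -4.7438

-4.7438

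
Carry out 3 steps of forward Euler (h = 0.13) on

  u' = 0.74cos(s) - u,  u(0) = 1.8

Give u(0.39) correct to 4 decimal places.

Euler: u_{n+1} = u_n + h·f(s_n, u_n).
s=0.000000, u=1.800000: f=-1.060000 → u ← 1.800000 + 0.13·(-1.060000) = 1.662200
s=0.130000, u=1.662200: f=-0.928444 → u ← 1.662200 + 0.13·(-0.928444) = 1.541502
s=0.260000, u=1.541502: f=-0.826374 → u ← 1.541502 + 0.13·(-0.826374) = 1.434074
u(0.39) ≈ 1.4341

1.4341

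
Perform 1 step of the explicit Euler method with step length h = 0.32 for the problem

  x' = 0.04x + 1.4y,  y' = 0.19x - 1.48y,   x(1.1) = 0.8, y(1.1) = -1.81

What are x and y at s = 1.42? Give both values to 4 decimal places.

Euler on (x,y): x_{n+1} = x_n + h·x', y_{n+1} = y_n + h·y'.
1.100000: (0.800000, -1.810000); f=(-2.502000, 2.830800) → (-0.000640, -0.904144)
(x(1.42), y(1.42)) ≈ (-0.0006, -0.9041)

-0.0006, -0.9041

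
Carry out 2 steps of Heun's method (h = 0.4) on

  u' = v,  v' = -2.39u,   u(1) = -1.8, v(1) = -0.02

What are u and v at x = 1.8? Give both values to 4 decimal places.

-0.5021, 2.7781

Heun on (u,v): k1 = f(x_n, state_n); k2 = f(x_n + h, state_n + h·k1); state_{n+1} = state_n + (h/2)·(k1 + k2).
1.000000: (-1.800000, -0.020000)
  k1 = (-0.020000, 4.302000)
  predictor → (-1.808000, 1.700800)
  k2 = (1.700800, 4.321120)
  → (-1.463840, 1.704624)
1.400000: (-1.463840, 1.704624)
  k1 = (1.704624, 3.498578)
  predictor → (-0.781990, 3.104055)
  k2 = (3.104055, 1.868957)
  → (-0.502104, 2.778131)
(u(1.8), v(1.8)) ≈ (-0.5021, 2.7781)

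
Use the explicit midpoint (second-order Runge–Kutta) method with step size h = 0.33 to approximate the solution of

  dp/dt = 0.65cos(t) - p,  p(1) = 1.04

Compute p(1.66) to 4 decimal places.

Midpoint: k1 = f(t_n, p_n); k2 = f(t_n + h/2, p_n + (h/2)·k1); p_{n+1} = p_n + h·k2.
t=1.000000, p=1.040000:
  k1 = f(1.000000, 1.040000) = -0.688804
  k2 = f(1.165000, 0.926347) = -0.669760
  p ← 1.040000 + 0.33·(-0.669760) = 0.818979
t=1.330000, p=0.818979:
  k1 = f(1.330000, 0.818979) = -0.663970
  k2 = f(1.495000, 0.709424) = -0.660204
  p ← 0.818979 + 0.33·(-0.660204) = 0.601112
p(1.66) ≈ 0.6011

0.6011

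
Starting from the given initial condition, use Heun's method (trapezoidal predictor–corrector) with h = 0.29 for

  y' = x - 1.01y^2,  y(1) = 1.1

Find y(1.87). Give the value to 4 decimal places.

Heun: k1 = f(x_n, y_n); k2 = f(x_n + h, y_n + h·k1); y_{n+1} = y_n + (h/2)·(k1 + k2).
x=1.000000, y=1.100000:
  k1 = f(1.000000, 1.100000) = -0.222100
  k2 = f(1.290000, 1.035591) = 0.206827
  y ← 1.100000 + (0.29/2)·(-0.222100 + 0.206827) = 1.097785
x=1.290000, y=1.097785:
  k1 = f(1.290000, 1.097785) = 0.072816
  k2 = f(1.580000, 1.118902) = 0.315539
  y ← 1.097785 + (0.29/2)·(0.072816 + 0.315539) = 1.154097
x=1.580000, y=1.154097:
  k1 = f(1.580000, 1.154097) = 0.234741
  k2 = f(1.870000, 1.222172) = 0.361359
  y ← 1.154097 + (0.29/2)·(0.234741 + 0.361359) = 1.240531
y(1.87) ≈ 1.2405

1.2405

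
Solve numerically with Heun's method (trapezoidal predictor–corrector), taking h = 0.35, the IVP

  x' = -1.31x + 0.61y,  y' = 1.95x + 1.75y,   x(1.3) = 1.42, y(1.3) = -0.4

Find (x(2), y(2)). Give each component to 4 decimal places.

0.7366, 1.2351

Heun on (x,y): k1 = f(t_n, state_n); k2 = f(t_n + h, state_n + h·k1); state_{n+1} = state_n + (h/2)·(k1 + k2).
1.300000: (1.420000, -0.400000)
  k1 = (-2.104200, 2.069000)
  predictor → (0.683530, 0.324150)
  k2 = (-0.697693, 1.900146)
  → (0.929669, 0.294601)
1.650000: (0.929669, 0.294601)
  k1 = (-1.038160, 2.328405)
  predictor → (0.566313, 1.109542)
  k2 = (-0.065049, 3.046009)
  → (0.736607, 1.235123)
(x(2), y(2)) ≈ (0.7366, 1.2351)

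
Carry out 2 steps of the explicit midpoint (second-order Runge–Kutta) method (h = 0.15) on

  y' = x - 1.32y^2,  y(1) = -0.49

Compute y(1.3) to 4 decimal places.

Midpoint: k1 = f(x_n, y_n); k2 = f(x_n + h/2, y_n + (h/2)·k1); y_{n+1} = y_n + h·k2.
x=1.000000, y=-0.490000:
  k1 = f(1.000000, -0.490000) = 0.683068
  k2 = f(1.075000, -0.438770) = 0.820875
  y ← -0.490000 + 0.15·0.820875 = -0.366869
x=1.150000, y=-0.366869:
  k1 = f(1.150000, -0.366869) = 0.972338
  k2 = f(1.225000, -0.293943) = 1.110948
  y ← -0.366869 + 0.15·1.110948 = -0.200227
y(1.3) ≈ -0.2002

-0.2002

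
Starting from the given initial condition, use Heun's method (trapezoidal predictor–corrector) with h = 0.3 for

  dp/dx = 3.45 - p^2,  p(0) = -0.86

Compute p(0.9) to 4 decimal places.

1.3927

Heun: k1 = f(x_n, p_n); k2 = f(x_n + h, p_n + h·k1); p_{n+1} = p_n + (h/2)·(k1 + k2).
x=0.000000, p=-0.860000:
  k1 = f(0.000000, -0.860000) = 2.710400
  k2 = f(0.300000, -0.046880) = 3.447802
  p ← -0.860000 + (0.3/2)·(2.710400 + 3.447802) = 0.063730
x=0.300000, p=0.063730:
  k1 = f(0.300000, 0.063730) = 3.445938
  k2 = f(0.600000, 1.097512) = 2.245468
  p ← 0.063730 + (0.3/2)·(3.445938 + 2.245468) = 0.917441
x=0.600000, p=0.917441:
  k1 = f(0.600000, 0.917441) = 2.608302
  k2 = f(0.900000, 1.699932) = 0.560232
  p ← 0.917441 + (0.3/2)·(2.608302 + 0.560232) = 1.392721
p(0.9) ≈ 1.3927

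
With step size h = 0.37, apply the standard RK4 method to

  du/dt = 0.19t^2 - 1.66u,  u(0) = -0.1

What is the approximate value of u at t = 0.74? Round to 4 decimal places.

RK4: k1 = f(t_n, u_n); k2 = f(t_n + h/2, u_n + (h/2)·k1); k3 = f(t_n + h/2, u_n + (h/2)·k2); k4 = f(t_n + h, u_n + h·k3); u_{n+1} = u_n + (h/6)·(k1 + 2k2 + 2k3 + k4).
t=0.000000, u=-0.100000:
  k1 = f(0.000000, -0.100000) = 0.166000
  k2 = f(0.185000, -0.069290) = 0.121524
  k3 = f(0.185000, -0.077518) = 0.135183
  k4 = f(0.370000, -0.049982) = 0.108982
  u ← -0.100000 + (0.37/6)·(k1 + 2k2 + 2k3 + k4) = -0.051382
t=0.370000, u=-0.051382:
  k1 = f(0.370000, -0.051382) = 0.111306
  k2 = f(0.555000, -0.030791) = 0.109637
  k3 = f(0.555000, -0.031099) = 0.110150
  k4 = f(0.740000, -0.010627) = 0.121685
  u ← -0.051382 + (0.37/6)·(k1 + 2k2 + 2k3 + k4) = -0.009907
u(0.74) ≈ -0.0099

-0.0099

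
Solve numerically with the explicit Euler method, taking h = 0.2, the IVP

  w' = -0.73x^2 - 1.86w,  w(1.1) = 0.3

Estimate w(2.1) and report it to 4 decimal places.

Euler: w_{n+1} = w_n + h·f(x_n, w_n).
x=1.100000, w=0.300000: f=-1.441300 → w ← 0.300000 + 0.2·(-1.441300) = 0.011740
x=1.300000, w=0.011740: f=-1.255536 → w ← 0.011740 + 0.2·(-1.255536) = -0.239367
x=1.500000, w=-0.239367: f=-1.197277 → w ← -0.239367 + 0.2·(-1.197277) = -0.478823
x=1.700000, w=-0.478823: f=-1.219090 → w ← -0.478823 + 0.2·(-1.219090) = -0.722641
x=1.900000, w=-0.722641: f=-1.291188 → w ← -0.722641 + 0.2·(-1.291188) = -0.980878
w(2.1) ≈ -0.9809

-0.9809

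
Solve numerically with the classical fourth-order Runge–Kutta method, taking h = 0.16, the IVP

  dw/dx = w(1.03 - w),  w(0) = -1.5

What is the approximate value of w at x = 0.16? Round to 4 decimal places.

RK4: k1 = f(x_n, w_n); k2 = f(x_n + h/2, w_n + (h/2)·k1); k3 = f(x_n + h/2, w_n + (h/2)·k2); k4 = f(x_n + h, w_n + h·k3); w_{n+1} = w_n + (h/6)·(k1 + 2k2 + 2k3 + k4).
x=0.000000, w=-1.500000:
  k1 = f(0.000000, -1.500000) = -3.795000
  k2 = f(0.080000, -1.803600) = -5.110681
  k3 = f(0.080000, -1.908854) = -5.609846
  k4 = f(0.160000, -2.397575) = -8.217870
  w ← -1.500000 + (0.16/6)·(k1 + 2k2 + 2k3 + k4) = -2.392105
w(0.16) ≈ -2.3921

-2.3921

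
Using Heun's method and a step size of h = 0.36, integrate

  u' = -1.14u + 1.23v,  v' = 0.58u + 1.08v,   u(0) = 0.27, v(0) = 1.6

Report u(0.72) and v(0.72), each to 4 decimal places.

1.7277, 3.9203

Heun on (u,v): k1 = f(t_n, state_n); k2 = f(t_n + h, state_n + h·k1); state_{n+1} = state_n + (h/2)·(k1 + k2).
0.000000: (0.270000, 1.600000)
  k1 = (1.660200, 1.884600)
  predictor → (0.867672, 2.278456)
  k2 = (1.813355, 2.963982)
  → (0.895240, 2.472745)
0.360000: (0.895240, 2.472745)
  k1 = (2.020903, 3.189804)
  predictor → (1.622765, 3.621074)
  k2 = (2.603969, 4.851964)
  → (1.727717, 3.920263)
(u(0.72), v(0.72)) ≈ (1.7277, 3.9203)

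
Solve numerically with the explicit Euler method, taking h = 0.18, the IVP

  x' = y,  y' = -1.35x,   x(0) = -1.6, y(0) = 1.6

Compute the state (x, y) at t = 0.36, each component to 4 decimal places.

-0.9540, 2.3076

Euler on (x,y): x_{n+1} = x_n + h·x', y_{n+1} = y_n + h·y'.
0.000000: (-1.600000, 1.600000); f=(1.600000, 2.160000) → (-1.312000, 1.988800)
0.180000: (-1.312000, 1.988800); f=(1.988800, 1.771200) → (-0.954016, 2.307616)
(x(0.36), y(0.36)) ≈ (-0.9540, 2.3076)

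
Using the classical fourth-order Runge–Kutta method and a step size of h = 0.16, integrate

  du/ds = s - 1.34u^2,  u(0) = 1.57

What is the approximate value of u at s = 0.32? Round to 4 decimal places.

RK4: k1 = f(s_n, u_n); k2 = f(s_n + h/2, u_n + (h/2)·k1); k3 = f(s_n + h/2, u_n + (h/2)·k2); k4 = f(s_n + h, u_n + h·k3); u_{n+1} = u_n + (h/6)·(k1 + 2k2 + 2k3 + k4).
s=0.000000, u=1.570000:
  k1 = f(0.000000, 1.570000) = -3.302966
  k2 = f(0.080000, 1.305763) = -2.204722
  k3 = f(0.080000, 1.393622) = -2.522525
  k4 = f(0.160000, 1.166396) = -1.663043
  u ← 1.570000 + (0.16/6)·(k1 + 2k2 + 2k3 + k4) = 1.185453
s=0.160000, u=1.185453:
  k1 = f(0.160000, 1.185453) = -1.723101
  k2 = f(0.240000, 1.047605) = -1.230619
  k3 = f(0.240000, 1.087004) = -1.343313
  k4 = f(0.320000, 0.970523) = -0.942166
  u ← 1.185453 + (0.16/6)·(k1 + 2k2 + 2k3 + k4) = 0.977103
u(0.32) ≈ 0.9771

0.9771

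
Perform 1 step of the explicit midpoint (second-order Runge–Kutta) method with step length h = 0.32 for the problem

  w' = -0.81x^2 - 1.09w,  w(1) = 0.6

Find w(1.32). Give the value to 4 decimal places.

Midpoint: k1 = f(x_n, w_n); k2 = f(x_n + h/2, w_n + (h/2)·k1); w_{n+1} = w_n + h·k2.
x=1.000000, w=0.600000:
  k1 = f(1.000000, 0.600000) = -1.464000
  k2 = f(1.160000, 0.365760) = -1.488614
  w ← 0.600000 + 0.32·(-1.488614) = 0.123643
w(1.32) ≈ 0.1236

0.1236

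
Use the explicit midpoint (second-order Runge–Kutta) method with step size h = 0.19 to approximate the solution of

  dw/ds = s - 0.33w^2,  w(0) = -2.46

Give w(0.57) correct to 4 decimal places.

Midpoint: k1 = f(s_n, w_n); k2 = f(s_n + h/2, w_n + (h/2)·k1); w_{n+1} = w_n + h·k2.
s=0.000000, w=-2.460000:
  k1 = f(0.000000, -2.460000) = -1.997028
  k2 = f(0.095000, -2.649718) = -2.221931
  w ← -2.460000 + 0.19·(-2.221931) = -2.882167
s=0.190000, w=-2.882167:
  k1 = f(0.190000, -2.882167) = -2.551272
  k2 = f(0.285000, -3.124538) = -2.936703
  w ← -2.882167 + 0.19·(-2.936703) = -3.440141
s=0.380000, w=-3.440141:
  k1 = f(0.380000, -3.440141) = -3.525407
  k2 = f(0.475000, -3.775054) = -4.227841
  w ← -3.440141 + 0.19·(-4.227841) = -4.243430
w(0.57) ≈ -4.2434

-4.2434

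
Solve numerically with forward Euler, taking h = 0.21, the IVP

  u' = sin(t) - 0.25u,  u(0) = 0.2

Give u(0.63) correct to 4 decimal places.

0.2972

Euler: u_{n+1} = u_n + h·f(t_n, u_n).
t=0.000000, u=0.200000: f=-0.050000 → u ← 0.200000 + 0.21·(-0.050000) = 0.189500
t=0.210000, u=0.189500: f=0.161085 → u ← 0.189500 + 0.21·0.161085 = 0.223328
t=0.420000, u=0.223328: f=0.351928 → u ← 0.223328 + 0.21·0.351928 = 0.297233
u(0.63) ≈ 0.2972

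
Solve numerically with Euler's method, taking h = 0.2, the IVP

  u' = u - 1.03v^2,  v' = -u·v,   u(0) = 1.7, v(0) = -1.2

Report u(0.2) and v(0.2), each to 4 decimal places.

Euler on (u,v): u_{n+1} = u_n + h·u', v_{n+1} = v_n + h·v'.
0.000000: (1.700000, -1.200000); f=(0.216800, 2.040000) → (1.743360, -0.792000)
(u(0.2), v(0.2)) ≈ (1.7434, -0.7920)

1.7434, -0.7920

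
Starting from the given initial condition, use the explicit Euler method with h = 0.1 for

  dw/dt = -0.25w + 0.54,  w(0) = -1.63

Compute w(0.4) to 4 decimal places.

-1.2650

Euler: w_{n+1} = w_n + h·f(t_n, w_n).
t=0.000000, w=-1.630000: f=0.947500 → w ← -1.630000 + 0.1·0.947500 = -1.535250
t=0.100000, w=-1.535250: f=0.923813 → w ← -1.535250 + 0.1·0.923813 = -1.442869
t=0.200000, w=-1.442869: f=0.900717 → w ← -1.442869 + 0.1·0.900717 = -1.352797
t=0.300000, w=-1.352797: f=0.878199 → w ← -1.352797 + 0.1·0.878199 = -1.264977
w(0.4) ≈ -1.2650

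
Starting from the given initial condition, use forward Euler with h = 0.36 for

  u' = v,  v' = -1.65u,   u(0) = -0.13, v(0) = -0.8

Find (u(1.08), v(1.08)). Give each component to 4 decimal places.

-0.8490, -0.0716

Euler on (u,v): u_{n+1} = u_n + h·u', v_{n+1} = v_n + h·v'.
0.000000: (-0.130000, -0.800000); f=(-0.800000, 0.214500) → (-0.418000, -0.722780)
0.360000: (-0.418000, -0.722780); f=(-0.722780, 0.689700) → (-0.678201, -0.474488)
0.720000: (-0.678201, -0.474488); f=(-0.474488, 1.119031) → (-0.849016, -0.071637)
(u(1.08), v(1.08)) ≈ (-0.8490, -0.0716)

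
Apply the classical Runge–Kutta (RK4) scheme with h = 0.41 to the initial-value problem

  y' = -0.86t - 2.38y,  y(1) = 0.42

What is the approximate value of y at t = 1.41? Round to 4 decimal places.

-0.1164

RK4: k1 = f(t_n, y_n); k2 = f(t_n + h/2, y_n + (h/2)·k1); k3 = f(t_n + h/2, y_n + (h/2)·k2); k4 = f(t_n + h, y_n + h·k3); y_{n+1} = y_n + (h/6)·(k1 + 2k2 + 2k3 + k4).
t=1.000000, y=0.420000:
  k1 = f(1.000000, 0.420000) = -1.859600
  k2 = f(1.205000, 0.038782) = -1.128601
  k3 = f(1.205000, 0.188637) = -1.485255
  k4 = f(1.410000, -0.188955) = -0.762888
  y ← 0.420000 + (0.41/6)·(k1 + 2k2 + 2k3 + k4) = -0.116430
y(1.41) ≈ -0.1164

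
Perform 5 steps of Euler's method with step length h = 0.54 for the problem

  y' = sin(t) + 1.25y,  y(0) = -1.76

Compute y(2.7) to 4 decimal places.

Euler: y_{n+1} = y_n + h·f(t_n, y_n).
t=0.000000, y=-1.760000: f=-2.200000 → y ← -1.760000 + 0.54·(-2.200000) = -2.948000
t=0.540000, y=-2.948000: f=-3.170864 → y ← -2.948000 + 0.54·(-3.170864) = -4.660267
t=1.080000, y=-4.660267: f=-4.943375 → y ← -4.660267 + 0.54·(-4.943375) = -7.329689
t=1.620000, y=-7.329689: f=-8.163322 → y ← -7.329689 + 0.54·(-8.163322) = -11.737883
t=2.160000, y=-11.737883: f=-13.840970 → y ← -11.737883 + 0.54·(-13.840970) = -19.212007
y(2.7) ≈ -19.2120

-19.2120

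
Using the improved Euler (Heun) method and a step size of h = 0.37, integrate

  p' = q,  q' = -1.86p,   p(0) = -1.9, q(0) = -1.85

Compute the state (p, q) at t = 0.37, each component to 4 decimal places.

-2.3426, -0.3069

Heun on (p,q): k1 = f(t_n, state_n); k2 = f(t_n + h, state_n + h·k1); state_{n+1} = state_n + (h/2)·(k1 + k2).
0.000000: (-1.900000, -1.850000)
  k1 = (-1.850000, 3.534000)
  predictor → (-2.584500, -0.542420)
  k2 = (-0.542420, 4.807170)
  → (-2.342598, -0.306884)
(p(0.37), q(0.37)) ≈ (-2.3426, -0.3069)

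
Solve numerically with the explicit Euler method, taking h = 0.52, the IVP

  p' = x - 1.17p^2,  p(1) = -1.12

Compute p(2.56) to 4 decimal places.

Euler: p_{n+1} = p_n + h·f(x_n, p_n).
x=1.000000, p=-1.120000: f=-0.467648 → p ← -1.120000 + 0.52·(-0.467648) = -1.363177
x=1.520000, p=-1.363177: f=-0.654154 → p ← -1.363177 + 0.52·(-0.654154) = -1.703337
x=2.040000, p=-1.703337: f=-1.354588 → p ← -1.703337 + 0.52·(-1.354588) = -2.407723
p(2.56) ≈ -2.4077

-2.4077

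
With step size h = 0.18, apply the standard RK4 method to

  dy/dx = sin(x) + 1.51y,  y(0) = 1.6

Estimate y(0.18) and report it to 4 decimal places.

2.1174

RK4: k1 = f(x_n, y_n); k2 = f(x_n + h/2, y_n + (h/2)·k1); k3 = f(x_n + h/2, y_n + (h/2)·k2); k4 = f(x_n + h, y_n + h·k3); y_{n+1} = y_n + (h/6)·(k1 + 2k2 + 2k3 + k4).
x=0.000000, y=1.600000:
  k1 = f(0.000000, 1.600000) = 2.416000
  k2 = f(0.090000, 1.817440) = 2.834213
  k3 = f(0.090000, 1.855079) = 2.891048
  k4 = f(0.180000, 2.120389) = 3.380816
  y ← 1.600000 + (0.18/6)·(k1 + 2k2 + 2k3 + k4) = 2.117420
y(0.18) ≈ 2.1174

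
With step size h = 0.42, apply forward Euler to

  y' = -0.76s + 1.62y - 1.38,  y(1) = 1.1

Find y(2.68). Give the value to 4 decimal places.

-1.6724

Euler: y_{n+1} = y_n + h·f(s_n, y_n).
s=1.000000, y=1.100000: f=-0.358000 → y ← 1.100000 + 0.42·(-0.358000) = 0.949640
s=1.420000, y=0.949640: f=-0.920783 → y ← 0.949640 + 0.42·(-0.920783) = 0.562911
s=1.840000, y=0.562911: f=-1.866484 → y ← 0.562911 + 0.42·(-1.866484) = -0.221012
s=2.260000, y=-0.221012: f=-3.455640 → y ← -0.221012 + 0.42·(-3.455640) = -1.672381
y(2.68) ≈ -1.6724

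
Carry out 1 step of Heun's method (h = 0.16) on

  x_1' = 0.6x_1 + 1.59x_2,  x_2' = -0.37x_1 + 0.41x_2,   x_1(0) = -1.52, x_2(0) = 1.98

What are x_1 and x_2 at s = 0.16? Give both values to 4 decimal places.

Heun on (x_1,x_2): k1 = f(s_n, state_n); k2 = f(s_n + h, state_n + h·k1); state_{n+1} = state_n + (h/2)·(k1 + k2).
0.000000: (-1.520000, 1.980000)
  k1 = (2.236200, 1.374200)
  predictor → (-1.162208, 2.199872)
  k2 = (2.800472, 1.331964)
  → (-1.117066, 2.196493)
(x_1(0.16), x_2(0.16)) ≈ (-1.1171, 2.1965)

-1.1171, 2.1965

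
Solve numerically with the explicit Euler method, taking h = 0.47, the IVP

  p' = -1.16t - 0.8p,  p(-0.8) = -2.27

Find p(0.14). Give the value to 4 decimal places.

-0.4318

Euler: p_{n+1} = p_n + h·f(t_n, p_n).
t=-0.800000, p=-2.270000: f=2.744000 → p ← -2.270000 + 0.47·2.744000 = -0.980320
t=-0.330000, p=-0.980320: f=1.167056 → p ← -0.980320 + 0.47·1.167056 = -0.431804
p(0.14) ≈ -0.4318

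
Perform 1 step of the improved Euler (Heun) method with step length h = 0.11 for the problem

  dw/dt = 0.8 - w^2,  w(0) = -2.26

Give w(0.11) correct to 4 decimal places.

-2.8640

Heun: k1 = f(t_n, w_n); k2 = f(t_n + h, w_n + h·k1); w_{n+1} = w_n + (h/2)·(k1 + k2).
t=0.000000, w=-2.260000:
  k1 = f(0.000000, -2.260000) = -4.307600
  k2 = f(0.110000, -2.733836) = -6.673859
  w ← -2.260000 + (0.11/2)·(-4.307600 + (-6.673859)) = -2.863980
w(0.11) ≈ -2.8640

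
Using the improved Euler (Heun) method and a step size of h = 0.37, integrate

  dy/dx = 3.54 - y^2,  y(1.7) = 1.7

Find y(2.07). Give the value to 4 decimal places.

Heun: k1 = f(x_n, y_n); k2 = f(x_n + h, y_n + h·k1); y_{n+1} = y_n + (h/2)·(k1 + k2).
x=1.700000, y=1.700000:
  k1 = f(1.700000, 1.700000) = 0.650000
  k2 = f(2.070000, 1.940500) = -0.225540
  y ← 1.700000 + (0.37/2)·(0.650000 + (-0.225540)) = 1.778525
y(2.07) ≈ 1.7785

1.7785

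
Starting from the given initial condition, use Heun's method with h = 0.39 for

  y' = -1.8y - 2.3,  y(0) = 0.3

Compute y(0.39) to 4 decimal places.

-0.4188

Heun: k1 = f(s_n, y_n); k2 = f(s_n + h, y_n + h·k1); y_{n+1} = y_n + (h/2)·(k1 + k2).
s=0.000000, y=0.300000:
  k1 = f(0.000000, 0.300000) = -2.840000
  k2 = f(0.390000, -0.807600) = -0.846320
  y ← 0.300000 + (0.39/2)·(-2.840000 + (-0.846320)) = -0.418832
y(0.39) ≈ -0.4188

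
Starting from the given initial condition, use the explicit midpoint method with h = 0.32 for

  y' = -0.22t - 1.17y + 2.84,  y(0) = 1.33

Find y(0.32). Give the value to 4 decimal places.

Midpoint: k1 = f(t_n, y_n); k2 = f(t_n + h/2, y_n + (h/2)·k1); y_{n+1} = y_n + h·k2.
t=0.000000, y=1.330000:
  k1 = f(0.000000, 1.330000) = 1.283900
  k2 = f(0.160000, 1.535424) = 1.008354
  y ← 1.330000 + 0.32·1.008354 = 1.652673
y(0.32) ≈ 1.6527

1.6527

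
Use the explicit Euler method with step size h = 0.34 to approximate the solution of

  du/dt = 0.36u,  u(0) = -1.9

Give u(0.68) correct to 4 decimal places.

Euler: u_{n+1} = u_n + h·f(t_n, u_n).
t=0.000000, u=-1.900000: f=-0.684000 → u ← -1.900000 + 0.34·(-0.684000) = -2.132560
t=0.340000, u=-2.132560: f=-0.767722 → u ← -2.132560 + 0.34·(-0.767722) = -2.393585
u(0.68) ≈ -2.3936

-2.3936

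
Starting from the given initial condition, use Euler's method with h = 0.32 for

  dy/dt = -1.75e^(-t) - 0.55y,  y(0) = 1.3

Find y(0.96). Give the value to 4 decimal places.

-0.2833

Euler: y_{n+1} = y_n + h·f(t_n, y_n).
t=0.000000, y=1.300000: f=-2.465000 → y ← 1.300000 + 0.32·(-2.465000) = 0.511200
t=0.320000, y=0.511200: f=-1.551921 → y ← 0.511200 + 0.32·(-1.551921) = 0.014585
t=0.640000, y=0.014585: f=-0.930784 → y ← 0.014585 + 0.32·(-0.930784) = -0.283265
y(0.96) ≈ -0.2833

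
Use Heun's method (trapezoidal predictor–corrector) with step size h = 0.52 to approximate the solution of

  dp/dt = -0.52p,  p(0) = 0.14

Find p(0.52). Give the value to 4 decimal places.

0.1073

Heun: k1 = f(t_n, p_n); k2 = f(t_n + h, p_n + h·k1); p_{n+1} = p_n + (h/2)·(k1 + k2).
t=0.000000, p=0.140000:
  k1 = f(0.000000, 0.140000) = -0.072800
  k2 = f(0.520000, 0.102144) = -0.053115
  p ← 0.140000 + (0.52/2)·(-0.072800 + (-0.053115)) = 0.107262
p(0.52) ≈ 0.1073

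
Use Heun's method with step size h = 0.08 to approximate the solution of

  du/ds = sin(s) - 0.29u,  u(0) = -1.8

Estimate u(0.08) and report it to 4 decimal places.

Heun: k1 = f(s_n, u_n); k2 = f(s_n + h, u_n + h·k1); u_{n+1} = u_n + (h/2)·(k1 + k2).
s=0.000000, u=-1.800000:
  k1 = f(0.000000, -1.800000) = 0.522000
  k2 = f(0.080000, -1.758240) = 0.589804
  u ← -1.800000 + (0.08/2)·(0.522000 + 0.589804) = -1.755528
u(0.08) ≈ -1.7555

-1.7555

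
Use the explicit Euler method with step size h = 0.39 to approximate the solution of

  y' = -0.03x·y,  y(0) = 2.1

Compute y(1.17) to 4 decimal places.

2.0713

Euler: y_{n+1} = y_n + h·f(x_n, y_n).
x=0.000000, y=2.100000: f=0.000000 → y ← 2.100000 + 0.39·0.000000 = 2.100000
x=0.390000, y=2.100000: f=-0.024570 → y ← 2.100000 + 0.39·(-0.024570) = 2.090418
x=0.780000, y=2.090418: f=-0.048916 → y ← 2.090418 + 0.39·(-0.048916) = 2.071341
y(1.17) ≈ 2.0713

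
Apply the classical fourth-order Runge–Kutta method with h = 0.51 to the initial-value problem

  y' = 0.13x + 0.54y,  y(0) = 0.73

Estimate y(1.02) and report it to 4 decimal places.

1.3482

RK4: k1 = f(x_n, y_n); k2 = f(x_n + h/2, y_n + (h/2)·k1); k3 = f(x_n + h/2, y_n + (h/2)·k2); k4 = f(x_n + h, y_n + h·k3); y_{n+1} = y_n + (h/6)·(k1 + 2k2 + 2k3 + k4).
x=0.000000, y=0.730000:
  k1 = f(0.000000, 0.730000) = 0.394200
  k2 = f(0.255000, 0.830521) = 0.481631
  k3 = f(0.255000, 0.852816) = 0.493671
  k4 = f(0.510000, 0.981772) = 0.596457
  y ← 0.730000 + (0.51/6)·(k1 + 2k2 + 2k3 + k4) = 0.980007
x=0.510000, y=0.980007:
  k1 = f(0.510000, 0.980007) = 0.595504
  k2 = f(0.765000, 1.131861) = 0.710655
  k3 = f(0.765000, 1.161224) = 0.726511
  k4 = f(1.020000, 1.350528) = 0.861885
  y ← 0.980007 + (0.51/6)·(k1 + 2k2 + 2k3 + k4) = 1.348203
y(1.02) ≈ 1.3482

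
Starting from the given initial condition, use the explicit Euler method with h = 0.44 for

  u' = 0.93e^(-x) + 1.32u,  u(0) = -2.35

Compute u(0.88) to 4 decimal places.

-4.9621

Euler: u_{n+1} = u_n + h·f(x_n, u_n).
x=0.000000, u=-2.350000: f=-2.172000 → u ← -2.350000 + 0.44·(-2.172000) = -3.305680
x=0.440000, u=-3.305680: f=-3.764544 → u ← -3.305680 + 0.44·(-3.764544) = -4.962079
u(0.88) ≈ -4.9621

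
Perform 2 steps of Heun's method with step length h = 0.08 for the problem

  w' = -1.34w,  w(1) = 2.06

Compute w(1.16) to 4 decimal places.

1.6632

Heun: k1 = f(t_n, w_n); k2 = f(t_n + h, w_n + h·k1); w_{n+1} = w_n + (h/2)·(k1 + k2).
t=1.000000, w=2.060000:
  k1 = f(1.000000, 2.060000) = -2.760400
  k2 = f(1.080000, 1.839168) = -2.464485
  w ← 2.060000 + (0.08/2)·(-2.760400 + (-2.464485)) = 1.851005
t=1.080000, w=1.851005:
  k1 = f(1.080000, 1.851005) = -2.480346
  k2 = f(1.160000, 1.652577) = -2.214453
  w ← 1.851005 + (0.08/2)·(-2.480346 + (-2.214453)) = 1.663213
w(1.16) ≈ 1.6632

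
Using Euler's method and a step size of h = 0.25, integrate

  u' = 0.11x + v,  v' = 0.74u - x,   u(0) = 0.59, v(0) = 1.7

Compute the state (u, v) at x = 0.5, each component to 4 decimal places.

1.4742, 1.9344

Euler on (u,v): u_{n+1} = u_n + h·u', v_{n+1} = v_n + h·v'.
0.000000: (0.590000, 1.700000); f=(1.700000, 0.436600) → (1.015000, 1.809150)
0.250000: (1.015000, 1.809150); f=(1.836650, 0.501100) → (1.474162, 1.934425)
(u(0.5), v(0.5)) ≈ (1.4742, 1.9344)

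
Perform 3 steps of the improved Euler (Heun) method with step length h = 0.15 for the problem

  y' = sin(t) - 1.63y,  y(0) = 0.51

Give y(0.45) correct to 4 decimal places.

Heun: k1 = f(t_n, y_n); k2 = f(t_n + h, y_n + h·k1); y_{n+1} = y_n + (h/2)·(k1 + k2).
t=0.000000, y=0.510000:
  k1 = f(0.000000, 0.510000) = -0.831300
  k2 = f(0.150000, 0.385305) = -0.478609
  y ← 0.510000 + (0.15/2)·(-0.831300 + (-0.478609)) = 0.411757
t=0.150000, y=0.411757:
  k1 = f(0.150000, 0.411757) = -0.521725
  k2 = f(0.300000, 0.333498) = -0.248082
  y ← 0.411757 + (0.15/2)·(-0.521725 + (-0.248082)) = 0.354021
t=0.300000, y=0.354021:
  k1 = f(0.300000, 0.354021) = -0.281535
  k2 = f(0.450000, 0.311791) = -0.073254
  y ← 0.354021 + (0.15/2)·(-0.281535 + (-0.073254)) = 0.327412
y(0.45) ≈ 0.3274

0.3274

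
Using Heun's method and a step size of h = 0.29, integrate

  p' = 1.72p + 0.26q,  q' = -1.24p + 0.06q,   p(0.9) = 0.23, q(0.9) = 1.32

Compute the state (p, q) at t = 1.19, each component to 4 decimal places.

0.4954, 1.2212

Heun on (p,q): k1 = f(t_n, state_n); k2 = f(t_n + h, state_n + h·k1); state_{n+1} = state_n + (h/2)·(k1 + k2).
0.900000: (0.230000, 1.320000)
  k1 = (0.738800, -0.206000)
  predictor → (0.444252, 1.260260)
  k2 = (1.091781, -0.475257)
  → (0.495434, 1.221218)
(p(1.19), q(1.19)) ≈ (0.4954, 1.2212)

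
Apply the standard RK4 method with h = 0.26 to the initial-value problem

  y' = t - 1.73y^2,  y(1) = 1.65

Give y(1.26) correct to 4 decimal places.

1.1354

RK4: k1 = f(t_n, y_n); k2 = f(t_n + h/2, y_n + (h/2)·k1); k3 = f(t_n + h/2, y_n + (h/2)·k2); k4 = f(t_n + h, y_n + h·k3); y_{n+1} = y_n + (h/6)·(k1 + 2k2 + 2k3 + k4).
t=1.000000, y=1.650000:
  k1 = f(1.000000, 1.650000) = -3.709925
  k2 = f(1.130000, 1.167710) = -1.228935
  k3 = f(1.130000, 1.490238) = -2.712003
  k4 = f(1.260000, 0.944879) = -0.284539
  y ← 1.650000 + (0.26/6)·(k1 + 2k2 + 2k3 + k4) = 1.135359
y(1.26) ≈ 1.1354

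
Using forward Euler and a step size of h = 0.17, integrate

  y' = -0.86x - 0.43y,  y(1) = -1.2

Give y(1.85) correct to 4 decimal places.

Euler: y_{n+1} = y_n + h·f(x_n, y_n).
x=1.000000, y=-1.200000: f=-0.344000 → y ← -1.200000 + 0.17·(-0.344000) = -1.258480
x=1.170000, y=-1.258480: f=-0.465054 → y ← -1.258480 + 0.17·(-0.465054) = -1.337539
x=1.340000, y=-1.337539: f=-0.577258 → y ← -1.337539 + 0.17·(-0.577258) = -1.435673
x=1.510000, y=-1.435673: f=-0.681261 → y ← -1.435673 + 0.17·(-0.681261) = -1.551487
x=1.680000, y=-1.551487: f=-0.777660 → y ← -1.551487 + 0.17·(-0.777660) = -1.683690
y(1.85) ≈ -1.6837

-1.6837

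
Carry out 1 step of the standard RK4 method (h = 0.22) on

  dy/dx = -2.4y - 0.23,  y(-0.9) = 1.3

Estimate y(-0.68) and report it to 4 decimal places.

0.7278

RK4: k1 = f(x_n, y_n); k2 = f(x_n + h/2, y_n + (h/2)·k1); k3 = f(x_n + h/2, y_n + (h/2)·k2); k4 = f(x_n + h, y_n + h·k3); y_{n+1} = y_n + (h/6)·(k1 + 2k2 + 2k3 + k4).
x=-0.900000, y=1.300000:
  k1 = f(-0.900000, 1.300000) = -3.350000
  k2 = f(-0.790000, 0.931500) = -2.465600
  k3 = f(-0.790000, 1.028784) = -2.699082
  k4 = f(-0.680000, 0.706202) = -1.924885
  y ← 1.300000 + (0.22/6)·(k1 + 2k2 + 2k3 + k4) = 0.727844
y(-0.68) ≈ 0.7278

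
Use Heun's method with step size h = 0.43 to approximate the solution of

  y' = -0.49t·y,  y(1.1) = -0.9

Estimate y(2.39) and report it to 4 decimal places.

Heun: k1 = f(t_n, y_n); k2 = f(t_n + h, y_n + h·k1); y_{n+1} = y_n + (h/2)·(k1 + k2).
t=1.100000, y=-0.900000:
  k1 = f(1.100000, -0.900000) = 0.485100
  k2 = f(1.530000, -0.691407) = 0.518348
  y ← -0.900000 + (0.43/2)·(0.485100 + 0.518348) = -0.684259
t=1.530000, y=-0.684259:
  k1 = f(1.530000, -0.684259) = 0.512989
  k2 = f(1.960000, -0.463674) = 0.445312
  y ← -0.684259 + (0.43/2)·(0.512989 + 0.445312) = -0.478224
t=1.960000, y=-0.478224:
  k1 = f(1.960000, -0.478224) = 0.459286
  k2 = f(2.390000, -0.280731) = 0.328764
  y ← -0.478224 + (0.43/2)·(0.459286 + 0.328764) = -0.308793
y(2.39) ≈ -0.3088

-0.3088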